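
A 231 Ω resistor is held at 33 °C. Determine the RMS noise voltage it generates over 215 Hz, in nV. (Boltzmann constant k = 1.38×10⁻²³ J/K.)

T = 33 °C + 273.15 = 306.15 K
V_n = √(4kTRB)
4kTRB = 4 × 1.38×10⁻²³ × 306.15 × 2.31×10² × 2.15×10² = 8.39×10⁻¹⁶ V²
V_n = √(8.39×10⁻¹⁶) = 2.90×10⁻⁸ V = 29.0 nV

29.0 nV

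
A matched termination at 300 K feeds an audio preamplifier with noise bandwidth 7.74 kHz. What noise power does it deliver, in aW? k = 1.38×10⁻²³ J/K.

P_n = kTB = 1.38×10⁻²³ × 300 × 7.74×10³ = 3.20×10⁻¹⁷ W = 32.0 aW

32.0 aW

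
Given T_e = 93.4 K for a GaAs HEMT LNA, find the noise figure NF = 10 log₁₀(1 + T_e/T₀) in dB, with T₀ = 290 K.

1.21 dB

F = 1 + T_e/T₀ = 1 + 93.4/290 = 1.32207
NF = 10 log₁₀(1.32207) = 1.21 dB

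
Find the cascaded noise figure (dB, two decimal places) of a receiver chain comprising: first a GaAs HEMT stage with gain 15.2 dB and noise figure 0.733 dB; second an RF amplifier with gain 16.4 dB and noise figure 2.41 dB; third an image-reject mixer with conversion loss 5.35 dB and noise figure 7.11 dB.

0.82 dB

Convert to linear (a loss of L dB is a gain of −L dB): F_i = 10^(NF_i/10), G_i = 10^(G_i,dB/10)
  Stage 1: F_1 = 10^(0.733/10) = 1.184, G_1 = 10^(15.2/10) = 33.11
  Stage 2: F_2 = 10^(2.41/10) = 1.742, G_2 = 10^(16.4/10) = 43.65
  Stage 3: F_3 = 10^(7.11/10) = 5.140, G_3 = 10^(−5.35/10) = 0.2917
Friis cascade:
  F = 1.184 + (1.742 − 1)/33.11 + (5.140 − 1)/1445 = 1.209
NF = 10 log₁₀(1.209) = 0.82 dB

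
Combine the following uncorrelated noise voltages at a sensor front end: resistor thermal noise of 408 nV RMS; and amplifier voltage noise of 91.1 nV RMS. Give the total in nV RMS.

418 nV

Uncorrelated sources add in power (mean-square): V_tot = √(ΣV_i²)
V_tot = √[(4.08×10⁻⁷)² + (9.11×10⁻⁸)²] = 4.18×10⁻⁷ V = 418 nV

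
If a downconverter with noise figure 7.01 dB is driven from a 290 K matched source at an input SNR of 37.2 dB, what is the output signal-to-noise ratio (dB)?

30.19 dB

By definition F = SNR_in/SNR_out, so in dB: SNR_out = SNR_in − NF
SNR_out = 37.2 − 7.01 = 30.19 dB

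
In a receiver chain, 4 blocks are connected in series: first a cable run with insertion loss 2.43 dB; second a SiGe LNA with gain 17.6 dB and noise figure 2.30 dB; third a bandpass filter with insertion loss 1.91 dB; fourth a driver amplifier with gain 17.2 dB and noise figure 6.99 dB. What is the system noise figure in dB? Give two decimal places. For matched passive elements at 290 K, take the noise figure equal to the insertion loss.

5.02 dB

Convert to linear (a loss of L dB is a gain of −L dB): F_i = 10^(NF_i/10), G_i = 10^(G_i,dB/10)
  Stage 1: F_1 = 10^(2.43/10) = 1.750, G_1 = 10^(−2.43/10) = 0.5715
  Stage 2: F_2 = 10^(2.30/10) = 1.698, G_2 = 10^(17.6/10) = 57.54
  Stage 3: F_3 = 10^(1.91/10) = 1.552, G_3 = 10^(−1.91/10) = 0.6442
  Stage 4: F_4 = 10^(6.99/10) = 5.000, G_4 = 10^(17.2/10) = 52.48
Friis cascade:
  F = 1.750 + (1.698 − 1)/0.5715 + (1.552 − 1)/32.89 + (5.000 − 1)/21.18 = 3.177
NF = 10 log₁₀(3.177) = 5.02 dB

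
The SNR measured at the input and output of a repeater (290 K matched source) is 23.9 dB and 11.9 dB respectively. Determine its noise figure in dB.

NF (dB) = SNR_in(dB) − SNR_out(dB) when the source is at T₀
NF = 23.9 − 11.9 = 12.0 dB

12.0 dB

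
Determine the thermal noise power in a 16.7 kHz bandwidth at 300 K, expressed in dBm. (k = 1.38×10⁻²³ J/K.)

P_n = kTB = 1.38×10⁻²³ × 300 × 1.67×10⁴ = 6.91×10⁻¹⁷ W
In dBm: 10 log₁₀(6.91×10⁻¹⁷ / 10⁻³) = −131.6 dBm

−131.6 dBm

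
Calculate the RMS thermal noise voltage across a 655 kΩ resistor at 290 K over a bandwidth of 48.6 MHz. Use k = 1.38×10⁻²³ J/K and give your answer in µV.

V_n = √(4kTRB)
4kTRB = 4 × 1.38×10⁻²³ × 290 × 6.55×10⁵ × 4.86×10⁷ = 5.10×10⁻⁷ V²
V_n = √(5.10×10⁻⁷) = 7.14×10⁻⁴ V = 714 µV

714 µV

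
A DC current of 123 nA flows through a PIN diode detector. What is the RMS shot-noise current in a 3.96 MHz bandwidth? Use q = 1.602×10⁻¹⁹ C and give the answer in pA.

395 pA

I_n = √(2qI·B)
2qI·B = 2 × 1.602×10⁻¹⁹ × 1.23×10⁻⁷ × 3.96×10⁶ = 1.56×10⁻¹⁹ A²
I_n = √(1.56×10⁻¹⁹) = 3.95×10⁻¹⁰ A = 395 pA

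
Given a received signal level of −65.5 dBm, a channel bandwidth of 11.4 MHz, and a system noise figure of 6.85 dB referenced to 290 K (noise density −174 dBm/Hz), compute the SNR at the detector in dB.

Noise floor: N = −174 + 10 log₁₀(B) + NF
10 log₁₀(1.14×10⁷) = 70.57 dB
N = −174 + 70.57 + 6.85 = −96.58 dBm
SNR = P_sig − N = −65.5 − (−96.58) = 31.08 dB → 31.1 dB

31.1 dB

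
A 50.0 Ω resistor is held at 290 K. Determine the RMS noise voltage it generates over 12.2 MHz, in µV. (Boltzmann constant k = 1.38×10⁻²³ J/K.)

V_n = √(4kTRB)
4kTRB = 4 × 1.38×10⁻²³ × 290 × 5.00×10¹ × 1.22×10⁷ = 9.76×10⁻¹² V²
V_n = √(9.76×10⁻¹²) = 3.12×10⁻⁶ V = 3.12 µV

3.12 µV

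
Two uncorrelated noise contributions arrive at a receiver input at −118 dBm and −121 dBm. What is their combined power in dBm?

−116.2 dBm

Convert to linear, add, convert back:
P₁ = 1.58×10⁻¹⁵ W, P₂ = 7.94×10⁻¹⁶ W
P_tot = 2.38×10⁻¹⁵ W → 10 log₁₀(P_tot / 10⁻³) = −116.2 dBm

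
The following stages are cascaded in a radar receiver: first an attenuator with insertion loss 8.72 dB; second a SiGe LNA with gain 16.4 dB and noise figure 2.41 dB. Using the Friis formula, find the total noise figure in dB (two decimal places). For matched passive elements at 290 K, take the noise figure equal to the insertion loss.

11.13 dB

Convert to linear (a loss of L dB is a gain of −L dB): F_i = 10^(NF_i/10), G_i = 10^(G_i,dB/10)
  Stage 1: F_1 = 10^(8.72/10) = 7.447, G_1 = 10^(−8.72/10) = 0.1343
  Stage 2: F_2 = 10^(2.41/10) = 1.742, G_2 = 10^(16.4/10) = 43.65
Friis cascade:
  F = 7.447 + (1.742 − 1)/0.1343 = 12.97
NF = 10 log₁₀(12.97) = 11.13 dB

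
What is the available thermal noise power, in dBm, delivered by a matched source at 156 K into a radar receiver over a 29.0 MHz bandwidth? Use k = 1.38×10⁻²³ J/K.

−102.0 dBm

P_n = kTB = 1.38×10⁻²³ × 156 × 2.90×10⁷ = 6.24×10⁻¹⁴ W
In dBm: 10 log₁₀(6.24×10⁻¹⁴ / 10⁻³) = −102.0 dBm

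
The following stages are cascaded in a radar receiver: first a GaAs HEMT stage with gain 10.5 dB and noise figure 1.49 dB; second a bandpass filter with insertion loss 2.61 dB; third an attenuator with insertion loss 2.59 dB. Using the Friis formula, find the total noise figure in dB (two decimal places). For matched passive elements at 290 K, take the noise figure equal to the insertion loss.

Convert to linear (a loss of L dB is a gain of −L dB): F_i = 10^(NF_i/10), G_i = 10^(G_i,dB/10)
  Stage 1: F_1 = 10^(1.49/10) = 1.409, G_1 = 10^(10.5/10) = 11.22
  Stage 2: F_2 = 10^(2.61/10) = 1.824, G_2 = 10^(−2.61/10) = 0.5483
  Stage 3: F_3 = 10^(2.59/10) = 1.816, G_3 = 10^(−2.59/10) = 0.5508
Friis cascade:
  F = 1.409 + (1.824 − 1)/11.22 + (1.816 − 1)/6.152 = 1.615
NF = 10 log₁₀(1.615) = 2.08 dB

2.08 dB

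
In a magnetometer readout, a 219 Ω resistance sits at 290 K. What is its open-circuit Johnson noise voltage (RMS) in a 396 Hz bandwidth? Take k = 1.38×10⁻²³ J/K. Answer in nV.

V_n = √(4kTRB)
4kTRB = 4 × 1.38×10⁻²³ × 290 × 2.19×10² × 3.96×10² = 1.39×10⁻¹⁵ V²
V_n = √(1.39×10⁻¹⁵) = 3.73×10⁻⁸ V = 37.3 nV

37.3 nV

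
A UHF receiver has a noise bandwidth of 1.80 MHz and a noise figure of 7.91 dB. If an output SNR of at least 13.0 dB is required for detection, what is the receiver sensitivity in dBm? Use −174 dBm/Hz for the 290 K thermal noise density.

Sensitivity = −174 + 10 log₁₀(B) + NF + SNR_min
= −174 + 62.55 + 7.91 + 13.0
= −90.54 dBm → −90.5 dBm

−90.5 dBm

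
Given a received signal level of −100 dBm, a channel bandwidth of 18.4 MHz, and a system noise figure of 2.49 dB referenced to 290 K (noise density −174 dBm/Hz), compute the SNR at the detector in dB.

Noise floor: N = −174 + 10 log₁₀(B) + NF
10 log₁₀(1.84×10⁷) = 72.65 dB
N = −174 + 72.65 + 2.49 = −98.86 dBm
SNR = P_sig − N = −100 − (−98.86) = −1.14 dB → −1.1 dB

−1.1 dB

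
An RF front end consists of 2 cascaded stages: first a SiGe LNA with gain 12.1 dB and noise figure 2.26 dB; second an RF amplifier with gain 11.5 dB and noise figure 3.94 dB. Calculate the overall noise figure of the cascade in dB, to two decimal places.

Convert to linear (a loss of L dB is a gain of −L dB): F_i = 10^(NF_i/10), G_i = 10^(G_i,dB/10)
  Stage 1: F_1 = 10^(2.26/10) = 1.683, G_1 = 10^(12.1/10) = 16.22
  Stage 2: F_2 = 10^(3.94/10) = 2.477, G_2 = 10^(11.5/10) = 14.13
Friis cascade:
  F = 1.683 + (2.477 − 1)/16.22 = 1.774
NF = 10 log₁₀(1.774) = 2.49 dB

2.49 dB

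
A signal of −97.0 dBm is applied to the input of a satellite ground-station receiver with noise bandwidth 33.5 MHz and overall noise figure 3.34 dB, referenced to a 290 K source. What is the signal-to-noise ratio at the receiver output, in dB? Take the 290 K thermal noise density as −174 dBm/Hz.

−1.6 dB

Noise floor: N = −174 + 10 log₁₀(B) + NF
10 log₁₀(3.35×10⁷) = 75.25 dB
N = −174 + 75.25 + 3.34 = −95.41 dBm
SNR = P_sig − N = −97.0 − (−95.41) = −1.59 dB → −1.6 dB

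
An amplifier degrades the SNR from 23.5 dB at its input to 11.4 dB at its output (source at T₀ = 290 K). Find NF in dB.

12.1 dB

NF (dB) = SNR_in(dB) − SNR_out(dB) when the source is at T₀
NF = 23.5 − 11.4 = 12.1 dB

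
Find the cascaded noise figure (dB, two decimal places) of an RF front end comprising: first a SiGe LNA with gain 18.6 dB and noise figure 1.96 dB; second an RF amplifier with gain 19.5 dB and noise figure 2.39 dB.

1.99 dB

Convert to linear (a loss of L dB is a gain of −L dB): F_i = 10^(NF_i/10), G_i = 10^(G_i,dB/10)
  Stage 1: F_1 = 10^(1.96/10) = 1.570, G_1 = 10^(18.6/10) = 72.44
  Stage 2: F_2 = 10^(2.39/10) = 1.734, G_2 = 10^(19.5/10) = 89.13
Friis cascade:
  F = 1.570 + (1.734 − 1)/72.44 = 1.580
NF = 10 log₁₀(1.580) = 1.99 dB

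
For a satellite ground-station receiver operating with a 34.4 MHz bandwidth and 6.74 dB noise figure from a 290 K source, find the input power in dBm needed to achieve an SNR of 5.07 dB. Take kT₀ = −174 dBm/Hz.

Sensitivity = −174 + 10 log₁₀(B) + NF + SNR_min
= −174 + 75.37 + 6.74 + 5.07
= −86.82 dBm → −86.8 dBm

−86.8 dBm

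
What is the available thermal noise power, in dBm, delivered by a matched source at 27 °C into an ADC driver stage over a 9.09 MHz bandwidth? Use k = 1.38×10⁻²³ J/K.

−104.2 dBm

T = 27 °C + 273.15 = 300.15 K
P_n = kTB = 1.38×10⁻²³ × 300.15 × 9.09×10⁶ = 3.77×10⁻¹⁴ W
In dBm: 10 log₁₀(3.77×10⁻¹⁴ / 10⁻³) = −104.2 dBm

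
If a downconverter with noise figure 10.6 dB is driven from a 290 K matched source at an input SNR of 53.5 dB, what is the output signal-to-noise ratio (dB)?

42.9 dB

By definition F = SNR_in/SNR_out, so in dB: SNR_out = SNR_in − NF
SNR_out = 53.5 − 10.6 = 42.9 dB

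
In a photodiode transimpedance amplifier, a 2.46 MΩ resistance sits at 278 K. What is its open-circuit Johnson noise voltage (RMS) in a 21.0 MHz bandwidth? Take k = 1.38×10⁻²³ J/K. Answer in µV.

890 µV

V_n = √(4kTRB)
4kTRB = 4 × 1.38×10⁻²³ × 278 × 2.46×10⁶ × 2.10×10⁷ = 7.93×10⁻⁷ V²
V_n = √(7.93×10⁻⁷) = 8.90×10⁻⁴ V = 890 µV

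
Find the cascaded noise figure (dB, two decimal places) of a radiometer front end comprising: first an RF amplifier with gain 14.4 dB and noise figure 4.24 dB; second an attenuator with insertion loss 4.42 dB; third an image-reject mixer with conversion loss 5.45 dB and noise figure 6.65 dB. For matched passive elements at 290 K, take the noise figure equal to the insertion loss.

Convert to linear (a loss of L dB is a gain of −L dB): F_i = 10^(NF_i/10), G_i = 10^(G_i,dB/10)
  Stage 1: F_1 = 10^(4.24/10) = 2.655, G_1 = 10^(14.4/10) = 27.54
  Stage 2: F_2 = 10^(4.42/10) = 2.767, G_2 = 10^(−4.42/10) = 0.3614
  Stage 3: F_3 = 10^(6.65/10) = 4.624, G_3 = 10^(−5.45/10) = 0.2851
Friis cascade:
  F = 2.655 + (2.767 − 1)/27.54 + (4.624 − 1)/9.954 = 3.083
NF = 10 log₁₀(3.083) = 4.89 dB

4.89 dB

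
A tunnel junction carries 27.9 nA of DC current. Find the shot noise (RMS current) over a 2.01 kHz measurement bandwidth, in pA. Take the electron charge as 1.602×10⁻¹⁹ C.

4.24 pA

I_n = √(2qI·B)
2qI·B = 2 × 1.602×10⁻¹⁹ × 2.79×10⁻⁸ × 2.01×10³ = 1.80×10⁻²³ A²
I_n = √(1.80×10⁻²³) = 4.24×10⁻¹² A = 4.24 pA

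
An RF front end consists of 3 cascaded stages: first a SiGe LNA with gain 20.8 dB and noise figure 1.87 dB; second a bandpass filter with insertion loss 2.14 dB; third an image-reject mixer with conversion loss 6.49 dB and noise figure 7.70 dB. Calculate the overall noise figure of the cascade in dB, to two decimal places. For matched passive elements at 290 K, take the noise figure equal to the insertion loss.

2.07 dB

Convert to linear (a loss of L dB is a gain of −L dB): F_i = 10^(NF_i/10), G_i = 10^(G_i,dB/10)
  Stage 1: F_1 = 10^(1.87/10) = 1.538, G_1 = 10^(20.8/10) = 120.2
  Stage 2: F_2 = 10^(2.14/10) = 1.637, G_2 = 10^(−2.14/10) = 0.6109
  Stage 3: F_3 = 10^(7.70/10) = 5.888, G_3 = 10^(−6.49/10) = 0.2244
Friis cascade:
  F = 1.538 + (1.637 − 1)/120.2 + (5.888 − 1)/73.45 = 1.610
NF = 10 log₁₀(1.610) = 2.07 dB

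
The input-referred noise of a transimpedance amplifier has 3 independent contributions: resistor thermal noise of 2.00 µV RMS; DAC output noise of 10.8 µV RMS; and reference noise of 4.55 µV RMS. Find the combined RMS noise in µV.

Uncorrelated sources add in power (mean-square): V_tot = √(ΣV_i²)
V_tot = √[(2.00×10⁻⁶)² + (1.08×10⁻⁵)² + (4.55×10⁻⁶)²] = 1.19×10⁻⁵ V = 11.9 µV

11.9 µV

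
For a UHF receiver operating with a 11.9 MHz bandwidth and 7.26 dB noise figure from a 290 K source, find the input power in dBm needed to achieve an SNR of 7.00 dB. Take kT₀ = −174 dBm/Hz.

Sensitivity = −174 + 10 log₁₀(B) + NF + SNR_min
= −174 + 70.76 + 7.26 + 7.00
= −88.98 dBm → −89.0 dBm

−89.0 dBm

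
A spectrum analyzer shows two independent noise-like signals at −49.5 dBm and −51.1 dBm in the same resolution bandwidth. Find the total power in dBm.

−47.2 dBm

Convert to linear, add, convert back:
P₁ = 1.12×10⁻⁸ W, P₂ = 7.76×10⁻⁹ W
P_tot = 1.90×10⁻⁸ W → 10 log₁₀(P_tot / 10⁻³) = −47.2 dBm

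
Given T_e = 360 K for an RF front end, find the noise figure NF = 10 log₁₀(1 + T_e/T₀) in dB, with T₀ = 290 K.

3.51 dB

F = 1 + T_e/T₀ = 1 + 360/290 = 2.24138
NF = 10 log₁₀(2.24138) = 3.51 dB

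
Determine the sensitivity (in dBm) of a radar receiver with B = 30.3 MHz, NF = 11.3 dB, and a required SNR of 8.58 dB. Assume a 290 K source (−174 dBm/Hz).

−79.3 dBm

Sensitivity = −174 + 10 log₁₀(B) + NF + SNR_min
= −174 + 74.81 + 11.3 + 8.58
= −79.31 dBm → −79.3 dBm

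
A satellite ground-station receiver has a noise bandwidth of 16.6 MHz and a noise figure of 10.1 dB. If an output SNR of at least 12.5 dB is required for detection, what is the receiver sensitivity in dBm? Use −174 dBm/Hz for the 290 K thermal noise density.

Sensitivity = −174 + 10 log₁₀(B) + NF + SNR_min
= −174 + 72.2 + 10.1 + 12.5
= −79.2 dBm → −79.2 dBm

−79.2 dBm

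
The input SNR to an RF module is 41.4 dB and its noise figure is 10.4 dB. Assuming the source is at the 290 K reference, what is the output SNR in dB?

By definition F = SNR_in/SNR_out, so in dB: SNR_out = SNR_in − NF
SNR_out = 41.4 − 10.4 = 31.0 dB

31.0 dB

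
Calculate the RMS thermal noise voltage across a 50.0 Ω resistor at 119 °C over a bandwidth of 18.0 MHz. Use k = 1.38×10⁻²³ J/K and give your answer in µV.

4.41 µV

T = 119 °C + 273.15 = 392.15 K
V_n = √(4kTRB)
4kTRB = 4 × 1.38×10⁻²³ × 392.15 × 5.00×10¹ × 1.80×10⁷ = 1.95×10⁻¹¹ V²
V_n = √(1.95×10⁻¹¹) = 4.41×10⁻⁶ V = 4.41 µV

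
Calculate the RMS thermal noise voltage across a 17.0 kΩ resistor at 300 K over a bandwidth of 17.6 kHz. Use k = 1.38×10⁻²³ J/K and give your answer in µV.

V_n = √(4kTRB)
4kTRB = 4 × 1.38×10⁻²³ × 300 × 1.70×10⁴ × 1.76×10⁴ = 4.95×10⁻¹² V²
V_n = √(4.95×10⁻¹²) = 2.23×10⁻⁶ V = 2.23 µV

2.23 µV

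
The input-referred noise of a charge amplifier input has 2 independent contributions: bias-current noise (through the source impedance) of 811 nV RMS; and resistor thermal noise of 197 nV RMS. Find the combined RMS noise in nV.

835 nV

Uncorrelated sources add in power (mean-square): V_tot = √(ΣV_i²)
V_tot = √[(8.11×10⁻⁷)² + (1.97×10⁻⁷)²] = 8.35×10⁻⁷ V = 835 nV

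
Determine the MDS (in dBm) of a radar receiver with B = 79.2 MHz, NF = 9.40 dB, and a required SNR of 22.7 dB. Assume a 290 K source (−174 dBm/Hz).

−62.9 dBm

Sensitivity = −174 + 10 log₁₀(B) + NF + SNR_min
= −174 + 78.99 + 9.40 + 22.7
= −62.91 dBm → −62.9 dBm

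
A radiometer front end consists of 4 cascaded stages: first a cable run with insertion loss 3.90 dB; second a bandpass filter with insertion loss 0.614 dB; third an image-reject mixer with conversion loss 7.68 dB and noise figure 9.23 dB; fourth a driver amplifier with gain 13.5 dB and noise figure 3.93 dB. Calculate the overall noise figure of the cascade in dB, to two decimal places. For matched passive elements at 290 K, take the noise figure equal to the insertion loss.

16.82 dB

Convert to linear (a loss of L dB is a gain of −L dB): F_i = 10^(NF_i/10), G_i = 10^(G_i,dB/10)
  Stage 1: F_1 = 10^(3.90/10) = 2.455, G_1 = 10^(−3.90/10) = 0.4074
  Stage 2: F_2 = 10^(0.614/10) = 1.152, G_2 = 10^(−0.614/10) = 0.8682
  Stage 3: F_3 = 10^(9.23/10) = 8.375, G_3 = 10^(−7.68/10) = 0.1706
  Stage 4: F_4 = 10^(3.93/10) = 2.472, G_4 = 10^(13.5/10) = 22.39
Friis cascade:
  F = 2.455 + (1.152 − 1)/0.4074 + (8.375 − 1)/0.3537 + (2.472 − 1)/0.06034 = 48.07
NF = 10 log₁₀(48.07) = 16.82 dB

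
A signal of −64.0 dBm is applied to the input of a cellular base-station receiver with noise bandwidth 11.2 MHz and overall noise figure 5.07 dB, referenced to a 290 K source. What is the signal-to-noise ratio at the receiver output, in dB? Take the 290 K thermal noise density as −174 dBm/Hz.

Noise floor: N = −174 + 10 log₁₀(B) + NF
10 log₁₀(1.12×10⁷) = 70.49 dB
N = −174 + 70.49 + 5.07 = −98.44 dBm
SNR = P_sig − N = −64.0 − (−98.44) = 34.44 dB → 34.4 dB

34.4 dB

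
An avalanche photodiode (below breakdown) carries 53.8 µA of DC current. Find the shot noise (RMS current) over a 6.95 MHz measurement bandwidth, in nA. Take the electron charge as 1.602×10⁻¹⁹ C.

I_n = √(2qI·B)
2qI·B = 2 × 1.602×10⁻¹⁹ × 5.38×10⁻⁵ × 6.95×10⁶ = 1.20×10⁻¹⁶ A²
I_n = √(1.20×10⁻¹⁶) = 1.09×10⁻⁸ A = 10.9 nA

10.9 nA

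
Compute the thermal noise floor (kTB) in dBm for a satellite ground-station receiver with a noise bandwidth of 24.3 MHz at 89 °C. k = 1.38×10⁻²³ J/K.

T = 89 °C + 273.15 = 362.15 K
P_n = kTB = 1.38×10⁻²³ × 362.15 × 2.43×10⁷ = 1.21×10⁻¹³ W
In dBm: 10 log₁₀(1.21×10⁻¹³ / 10⁻³) = −99.2 dBm

−99.2 dBm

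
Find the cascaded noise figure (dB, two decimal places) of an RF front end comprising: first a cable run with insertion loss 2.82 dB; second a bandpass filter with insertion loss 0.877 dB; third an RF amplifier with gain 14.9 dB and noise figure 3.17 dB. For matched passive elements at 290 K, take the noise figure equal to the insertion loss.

Convert to linear (a loss of L dB is a gain of −L dB): F_i = 10^(NF_i/10), G_i = 10^(G_i,dB/10)
  Stage 1: F_1 = 10^(2.82/10) = 1.914, G_1 = 10^(−2.82/10) = 0.5224
  Stage 2: F_2 = 10^(0.877/10) = 1.224, G_2 = 10^(−0.877/10) = 0.8171
  Stage 3: F_3 = 10^(3.17/10) = 2.075, G_3 = 10^(14.9/10) = 30.90
Friis cascade:
  F = 1.914 + (1.224 − 1)/0.5224 + (2.075 − 1)/0.4269 = 4.861
NF = 10 log₁₀(4.861) = 6.87 dB

6.87 dB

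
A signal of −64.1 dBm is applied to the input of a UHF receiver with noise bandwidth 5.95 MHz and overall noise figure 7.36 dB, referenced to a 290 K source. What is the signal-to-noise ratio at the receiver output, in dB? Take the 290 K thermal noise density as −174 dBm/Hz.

34.8 dB

Noise floor: N = −174 + 10 log₁₀(B) + NF
10 log₁₀(5.95×10⁶) = 67.75 dB
N = −174 + 67.75 + 7.36 = −98.89 dBm
SNR = P_sig − N = −64.1 − (−98.89) = 34.79 dB → 34.8 dB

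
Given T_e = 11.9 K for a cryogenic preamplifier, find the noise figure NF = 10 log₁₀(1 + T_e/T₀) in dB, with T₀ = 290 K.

0.175 dB

F = 1 + T_e/T₀ = 1 + 11.9/290 = 1.04103
NF = 10 log₁₀(1.04103) = 0.175 dB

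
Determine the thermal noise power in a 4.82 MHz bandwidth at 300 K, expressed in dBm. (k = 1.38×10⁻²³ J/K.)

−107.0 dBm

P_n = kTB = 1.38×10⁻²³ × 300 × 4.82×10⁶ = 2.00×10⁻¹⁴ W
In dBm: 10 log₁₀(2.00×10⁻¹⁴ / 10⁻³) = −107.0 dBm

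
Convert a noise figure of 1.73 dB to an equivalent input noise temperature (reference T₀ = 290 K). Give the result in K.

F = 10^(1.73/10) = 1.48936
T_e = (F − 1)·T₀ = (1.48936 − 1) × 290 = 142 K

142 K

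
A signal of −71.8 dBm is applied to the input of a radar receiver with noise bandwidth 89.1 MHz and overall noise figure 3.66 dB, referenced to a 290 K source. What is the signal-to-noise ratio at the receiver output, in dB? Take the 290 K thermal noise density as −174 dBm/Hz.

19.0 dB

Noise floor: N = −174 + 10 log₁₀(B) + NF
10 log₁₀(8.91×10⁷) = 79.5 dB
N = −174 + 79.5 + 3.66 = −90.84 dBm
SNR = P_sig − N = −71.8 − (−90.84) = 19.04 dB → 19.0 dB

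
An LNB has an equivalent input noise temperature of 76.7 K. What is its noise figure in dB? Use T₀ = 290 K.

1.02 dB

F = 1 + T_e/T₀ = 1 + 76.7/290 = 1.26448
NF = 10 log₁₀(1.26448) = 1.02 dB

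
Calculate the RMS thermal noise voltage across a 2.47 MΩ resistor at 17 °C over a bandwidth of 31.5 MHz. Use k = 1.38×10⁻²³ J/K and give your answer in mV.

1.12 mV

T = 17 °C + 273.15 = 290.15 K
V_n = √(4kTRB)
4kTRB = 4 × 1.38×10⁻²³ × 290.15 × 2.47×10⁶ × 3.15×10⁷ = 1.25×10⁻⁶ V²
V_n = √(1.25×10⁻⁶) = 1.12×10⁻³ V = 1.12 mV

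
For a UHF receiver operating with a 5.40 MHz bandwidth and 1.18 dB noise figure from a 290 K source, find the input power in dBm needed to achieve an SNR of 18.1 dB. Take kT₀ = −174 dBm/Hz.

Sensitivity = −174 + 10 log₁₀(B) + NF + SNR_min
= −174 + 67.32 + 1.18 + 18.1
= −87.40 dBm → −87.4 dBm

−87.4 dBm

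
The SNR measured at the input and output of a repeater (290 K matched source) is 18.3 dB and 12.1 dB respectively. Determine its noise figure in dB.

NF (dB) = SNR_in(dB) − SNR_out(dB) when the source is at T₀
NF = 18.3 − 12.1 = 6.2 dB

6.2 dB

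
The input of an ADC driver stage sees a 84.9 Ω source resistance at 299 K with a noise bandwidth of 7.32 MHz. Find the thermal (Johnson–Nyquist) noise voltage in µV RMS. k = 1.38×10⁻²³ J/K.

3.20 µV

V_n = √(4kTRB)
4kTRB = 4 × 1.38×10⁻²³ × 299 × 8.49×10¹ × 7.32×10⁶ = 1.03×10⁻¹¹ V²
V_n = √(1.03×10⁻¹¹) = 3.20×10⁻⁶ V = 3.20 µV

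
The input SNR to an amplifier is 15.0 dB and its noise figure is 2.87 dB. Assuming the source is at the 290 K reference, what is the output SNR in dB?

12.13 dB

By definition F = SNR_in/SNR_out, so in dB: SNR_out = SNR_in − NF
SNR_out = 15.0 − 2.87 = 12.13 dB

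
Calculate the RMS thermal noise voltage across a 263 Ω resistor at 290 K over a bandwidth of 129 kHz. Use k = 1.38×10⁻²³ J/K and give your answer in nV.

737 nV

V_n = √(4kTRB)
4kTRB = 4 × 1.38×10⁻²³ × 290 × 2.63×10² × 1.29×10⁵ = 5.43×10⁻¹³ V²
V_n = √(5.43×10⁻¹³) = 7.37×10⁻⁷ V = 737 nV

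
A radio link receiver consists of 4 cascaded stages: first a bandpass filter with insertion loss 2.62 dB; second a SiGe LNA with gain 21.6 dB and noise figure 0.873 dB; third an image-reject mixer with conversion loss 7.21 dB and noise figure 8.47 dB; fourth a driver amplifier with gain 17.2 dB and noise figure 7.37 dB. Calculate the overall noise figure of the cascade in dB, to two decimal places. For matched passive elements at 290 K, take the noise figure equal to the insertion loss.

Convert to linear (a loss of L dB is a gain of −L dB): F_i = 10^(NF_i/10), G_i = 10^(G_i,dB/10)
  Stage 1: F_1 = 10^(2.62/10) = 1.828, G_1 = 10^(−2.62/10) = 0.5470
  Stage 2: F_2 = 10^(0.873/10) = 1.223, G_2 = 10^(21.6/10) = 144.5
  Stage 3: F_3 = 10^(8.47/10) = 7.031, G_3 = 10^(−7.21/10) = 0.1901
  Stage 4: F_4 = 10^(7.37/10) = 5.458, G_4 = 10^(17.2/10) = 52.48
Friis cascade:
  F = 1.828 + (1.223 − 1)/0.5470 + (7.031 − 1)/79.07 + (5.458 − 1)/15.03 = 2.608
NF = 10 log₁₀(2.608) = 4.16 dB

4.16 dB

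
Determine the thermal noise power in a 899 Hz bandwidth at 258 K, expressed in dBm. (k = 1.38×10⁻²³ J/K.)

P_n = kTB = 1.38×10⁻²³ × 258 × 8.99×10² = 3.20×10⁻¹⁸ W
In dBm: 10 log₁₀(3.20×10⁻¹⁸ / 10⁻³) = −144.9 dBm

−144.9 dBm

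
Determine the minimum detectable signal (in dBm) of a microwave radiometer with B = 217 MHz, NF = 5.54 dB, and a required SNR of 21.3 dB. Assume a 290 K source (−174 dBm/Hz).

Sensitivity = −174 + 10 log₁₀(B) + NF + SNR_min
= −174 + 83.36 + 5.54 + 21.3
= −63.80 dBm → −63.8 dBm

−63.8 dBm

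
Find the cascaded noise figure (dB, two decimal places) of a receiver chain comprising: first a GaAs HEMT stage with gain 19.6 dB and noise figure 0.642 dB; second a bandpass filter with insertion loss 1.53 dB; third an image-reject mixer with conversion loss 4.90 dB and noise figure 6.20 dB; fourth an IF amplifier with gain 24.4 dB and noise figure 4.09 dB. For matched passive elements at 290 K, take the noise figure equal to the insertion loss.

1.10 dB

Convert to linear (a loss of L dB is a gain of −L dB): F_i = 10^(NF_i/10), G_i = 10^(G_i,dB/10)
  Stage 1: F_1 = 10^(0.642/10) = 1.159, G_1 = 10^(19.6/10) = 91.20
  Stage 2: F_2 = 10^(1.53/10) = 1.422, G_2 = 10^(−1.53/10) = 0.7031
  Stage 3: F_3 = 10^(6.20/10) = 4.169, G_3 = 10^(−4.90/10) = 0.3236
  Stage 4: F_4 = 10^(4.09/10) = 2.564, G_4 = 10^(24.4/10) = 275.4
Friis cascade:
  F = 1.159 + (1.422 − 1)/91.20 + (4.169 − 1)/64.12 + (2.564 − 1)/20.75 = 1.289
NF = 10 log₁₀(1.289) = 1.10 dB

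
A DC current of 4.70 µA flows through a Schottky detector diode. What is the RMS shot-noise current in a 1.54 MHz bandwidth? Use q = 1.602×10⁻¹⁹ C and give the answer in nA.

I_n = √(2qI·B)
2qI·B = 2 × 1.602×10⁻¹⁹ × 4.70×10⁻⁶ × 1.54×10⁶ = 2.32×10⁻¹⁸ A²
I_n = √(2.32×10⁻¹⁸) = 1.52×10⁻⁹ A = 1.52 nA

1.52 nA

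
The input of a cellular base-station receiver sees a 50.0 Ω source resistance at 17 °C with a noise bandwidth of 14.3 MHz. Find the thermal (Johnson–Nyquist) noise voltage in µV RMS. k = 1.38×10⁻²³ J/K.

T = 17 °C + 273.15 = 290.15 K
V_n = √(4kTRB)
4kTRB = 4 × 1.38×10⁻²³ × 290.15 × 5.00×10¹ × 1.43×10⁷ = 1.15×10⁻¹¹ V²
V_n = √(1.15×10⁻¹¹) = 3.38×10⁻⁶ V = 3.38 µV

3.38 µV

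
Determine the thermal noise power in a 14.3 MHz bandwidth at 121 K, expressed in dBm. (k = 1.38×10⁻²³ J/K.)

−106.2 dBm

P_n = kTB = 1.38×10⁻²³ × 121 × 1.43×10⁷ = 2.39×10⁻¹⁴ W
In dBm: 10 log₁₀(2.39×10⁻¹⁴ / 10⁻³) = −106.2 dBm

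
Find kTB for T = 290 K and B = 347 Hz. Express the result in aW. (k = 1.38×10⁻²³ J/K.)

1.39 aW

P_n = kTB = 1.38×10⁻²³ × 290 × 3.47×10² = 1.39×10⁻¹⁸ W = 1.39 aW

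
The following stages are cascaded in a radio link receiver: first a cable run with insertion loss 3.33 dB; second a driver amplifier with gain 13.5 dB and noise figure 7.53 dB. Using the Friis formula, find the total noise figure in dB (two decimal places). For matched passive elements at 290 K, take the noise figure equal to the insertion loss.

10.86 dB

Convert to linear (a loss of L dB is a gain of −L dB): F_i = 10^(NF_i/10), G_i = 10^(G_i,dB/10)
  Stage 1: F_1 = 10^(3.33/10) = 2.153, G_1 = 10^(−3.33/10) = 0.4645
  Stage 2: F_2 = 10^(7.53/10) = 5.662, G_2 = 10^(13.5/10) = 22.39
Friis cascade:
  F = 2.153 + (5.662 − 1)/0.4645 = 12.19
NF = 10 log₁₀(12.19) = 10.86 dB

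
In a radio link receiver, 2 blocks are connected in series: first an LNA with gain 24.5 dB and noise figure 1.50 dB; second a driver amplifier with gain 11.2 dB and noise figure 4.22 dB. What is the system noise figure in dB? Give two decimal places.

Convert to linear (a loss of L dB is a gain of −L dB): F_i = 10^(NF_i/10), G_i = 10^(G_i,dB/10)
  Stage 1: F_1 = 10^(1.50/10) = 1.413, G_1 = 10^(24.5/10) = 281.8
  Stage 2: F_2 = 10^(4.22/10) = 2.642, G_2 = 10^(11.2/10) = 13.18
Friis cascade:
  F = 1.413 + (2.642 − 1)/281.8 = 1.418
NF = 10 log₁₀(1.418) = 1.52 dB

1.52 dB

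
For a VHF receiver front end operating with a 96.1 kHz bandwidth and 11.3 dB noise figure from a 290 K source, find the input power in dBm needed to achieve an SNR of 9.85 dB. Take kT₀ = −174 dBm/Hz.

Sensitivity = −174 + 10 log₁₀(B) + NF + SNR_min
= −174 + 49.83 + 11.3 + 9.85
= −103.02 dBm → −103.0 dBm

−103.0 dBm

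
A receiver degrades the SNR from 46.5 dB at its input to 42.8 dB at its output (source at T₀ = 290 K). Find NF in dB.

NF (dB) = SNR_in(dB) − SNR_out(dB) when the source is at T₀
NF = 46.5 − 42.8 = 3.7 dB

3.7 dB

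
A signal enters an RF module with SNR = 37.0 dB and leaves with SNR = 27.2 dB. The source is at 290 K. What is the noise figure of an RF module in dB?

9.8 dB

NF (dB) = SNR_in(dB) − SNR_out(dB) when the source is at T₀
NF = 37.0 − 27.2 = 9.8 dB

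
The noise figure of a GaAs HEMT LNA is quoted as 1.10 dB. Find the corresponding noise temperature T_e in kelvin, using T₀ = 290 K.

F = 10^(1.10/10) = 1.28825
T_e = (F − 1)·T₀ = (1.28825 − 1) × 290 = 83.6 K

83.6 K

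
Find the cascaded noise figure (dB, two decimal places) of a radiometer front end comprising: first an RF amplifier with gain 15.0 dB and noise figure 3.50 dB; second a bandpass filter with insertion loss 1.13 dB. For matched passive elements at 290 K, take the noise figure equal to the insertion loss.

Convert to linear (a loss of L dB is a gain of −L dB): F_i = 10^(NF_i/10), G_i = 10^(G_i,dB/10)
  Stage 1: F_1 = 10^(3.50/10) = 2.239, G_1 = 10^(15.0/10) = 31.62
  Stage 2: F_2 = 10^(1.13/10) = 1.297, G_2 = 10^(−1.13/10) = 0.7709
Friis cascade:
  F = 2.239 + (1.297 − 1)/31.62 = 2.248
NF = 10 log₁₀(2.248) = 3.52 dB

3.52 dB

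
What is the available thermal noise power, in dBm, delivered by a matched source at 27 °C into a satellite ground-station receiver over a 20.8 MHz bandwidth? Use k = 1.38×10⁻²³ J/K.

T = 27 °C + 273.15 = 300.15 K
P_n = kTB = 1.38×10⁻²³ × 300.15 × 2.08×10⁷ = 8.62×10⁻¹⁴ W
In dBm: 10 log₁₀(8.62×10⁻¹⁴ / 10⁻³) = −100.6 dBm

−100.6 dBm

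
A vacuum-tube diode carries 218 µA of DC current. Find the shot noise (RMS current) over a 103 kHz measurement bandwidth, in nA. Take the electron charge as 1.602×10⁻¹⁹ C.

I_n = √(2qI·B)
2qI·B = 2 × 1.602×10⁻¹⁹ × 2.18×10⁻⁴ × 1.03×10⁵ = 7.19×10⁻¹⁸ A²
I_n = √(7.19×10⁻¹⁸) = 2.68×10⁻⁹ A = 2.68 nA

2.68 nA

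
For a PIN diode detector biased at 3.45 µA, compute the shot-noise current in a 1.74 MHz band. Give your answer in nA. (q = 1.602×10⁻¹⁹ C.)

I_n = √(2qI·B)
2qI·B = 2 × 1.602×10⁻¹⁹ × 3.45×10⁻⁶ × 1.74×10⁶ = 1.92×10⁻¹⁸ A²
I_n = √(1.92×10⁻¹⁸) = 1.39×10⁻⁹ A = 1.39 nA

1.39 nA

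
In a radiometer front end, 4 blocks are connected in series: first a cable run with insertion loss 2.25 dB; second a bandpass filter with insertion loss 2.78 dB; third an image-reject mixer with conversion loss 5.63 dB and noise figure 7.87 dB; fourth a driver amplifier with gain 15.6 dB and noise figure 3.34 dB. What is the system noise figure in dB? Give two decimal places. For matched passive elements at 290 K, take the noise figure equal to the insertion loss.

Convert to linear (a loss of L dB is a gain of −L dB): F_i = 10^(NF_i/10), G_i = 10^(G_i,dB/10)
  Stage 1: F_1 = 10^(2.25/10) = 1.679, G_1 = 10^(−2.25/10) = 0.5957
  Stage 2: F_2 = 10^(2.78/10) = 1.897, G_2 = 10^(−2.78/10) = 0.5272
  Stage 3: F_3 = 10^(7.87/10) = 6.124, G_3 = 10^(−5.63/10) = 0.2735
  Stage 4: F_4 = 10^(3.34/10) = 2.158, G_4 = 10^(15.6/10) = 36.31
Friis cascade:
  F = 1.679 + (1.897 − 1)/0.5957 + (6.124 − 1)/0.3141 + (2.158 − 1)/0.08590 = 32.98
NF = 10 log₁₀(32.98) = 15.18 dB

15.18 dB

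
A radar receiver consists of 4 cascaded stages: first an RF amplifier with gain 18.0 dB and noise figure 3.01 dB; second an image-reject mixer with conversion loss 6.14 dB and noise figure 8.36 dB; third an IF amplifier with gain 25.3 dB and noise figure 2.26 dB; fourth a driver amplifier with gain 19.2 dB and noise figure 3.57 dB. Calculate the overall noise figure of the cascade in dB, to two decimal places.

3.30 dB

Convert to linear (a loss of L dB is a gain of −L dB): F_i = 10^(NF_i/10), G_i = 10^(G_i,dB/10)
  Stage 1: F_1 = 10^(3.01/10) = 2.000, G_1 = 10^(18.0/10) = 63.10
  Stage 2: F_2 = 10^(8.36/10) = 6.855, G_2 = 10^(−6.14/10) = 0.2432
  Stage 3: F_3 = 10^(2.26/10) = 1.683, G_3 = 10^(25.3/10) = 338.8
  Stage 4: F_4 = 10^(3.57/10) = 2.275, G_4 = 10^(19.2/10) = 83.18
Friis cascade:
  F = 2.000 + (6.855 − 1)/63.10 + (1.683 − 1)/15.35 + (2.275 − 1)/5200 = 2.137
NF = 10 log₁₀(2.137) = 3.30 dB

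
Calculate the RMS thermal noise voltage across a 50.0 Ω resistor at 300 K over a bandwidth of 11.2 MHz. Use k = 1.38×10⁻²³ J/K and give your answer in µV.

V_n = √(4kTRB)
4kTRB = 4 × 1.38×10⁻²³ × 300 × 5.00×10¹ × 1.12×10⁷ = 9.27×10⁻¹² V²
V_n = √(9.27×10⁻¹²) = 3.05×10⁻⁶ V = 3.05 µV

3.05 µV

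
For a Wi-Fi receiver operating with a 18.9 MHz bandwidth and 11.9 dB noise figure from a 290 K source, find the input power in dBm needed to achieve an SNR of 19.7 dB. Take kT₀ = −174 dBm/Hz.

−69.6 dBm

Sensitivity = −174 + 10 log₁₀(B) + NF + SNR_min
= −174 + 72.76 + 11.9 + 19.7
= −69.64 dBm → −69.6 dBm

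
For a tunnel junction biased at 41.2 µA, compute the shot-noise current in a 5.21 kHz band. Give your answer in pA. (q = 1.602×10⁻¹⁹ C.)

262 pA

I_n = √(2qI·B)
2qI·B = 2 × 1.602×10⁻¹⁹ × 4.12×10⁻⁵ × 5.21×10³ = 6.88×10⁻²⁰ A²
I_n = √(6.88×10⁻²⁰) = 2.62×10⁻¹⁰ A = 262 pA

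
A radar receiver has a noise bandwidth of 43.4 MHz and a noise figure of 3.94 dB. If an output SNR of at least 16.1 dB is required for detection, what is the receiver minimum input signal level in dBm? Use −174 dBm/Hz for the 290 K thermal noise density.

−77.6 dBm

Sensitivity = −174 + 10 log₁₀(B) + NF + SNR_min
= −174 + 76.37 + 3.94 + 16.1
= −77.59 dBm → −77.6 dBm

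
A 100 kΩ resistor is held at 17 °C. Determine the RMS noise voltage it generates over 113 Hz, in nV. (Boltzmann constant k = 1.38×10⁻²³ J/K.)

T = 17 °C + 273.15 = 290.15 K
V_n = √(4kTRB)
4kTRB = 4 × 1.38×10⁻²³ × 290.15 × 1.00×10⁵ × 1.13×10² = 1.81×10⁻¹³ V²
V_n = √(1.81×10⁻¹³) = 4.25×10⁻⁷ V = 425 nV

425 nV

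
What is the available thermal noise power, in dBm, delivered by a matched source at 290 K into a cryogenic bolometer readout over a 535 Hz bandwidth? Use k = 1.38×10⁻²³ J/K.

P_n = kTB = 1.38×10⁻²³ × 290 × 5.35×10² = 2.14×10⁻¹⁸ W
In dBm: 10 log₁₀(2.14×10⁻¹⁸ / 10⁻³) = −146.7 dBm

−146.7 dBm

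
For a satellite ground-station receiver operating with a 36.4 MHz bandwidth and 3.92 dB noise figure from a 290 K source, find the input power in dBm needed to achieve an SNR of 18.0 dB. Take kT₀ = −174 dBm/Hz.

−76.5 dBm

Sensitivity = −174 + 10 log₁₀(B) + NF + SNR_min
= −174 + 75.61 + 3.92 + 18.0
= −76.47 dBm → −76.5 dBm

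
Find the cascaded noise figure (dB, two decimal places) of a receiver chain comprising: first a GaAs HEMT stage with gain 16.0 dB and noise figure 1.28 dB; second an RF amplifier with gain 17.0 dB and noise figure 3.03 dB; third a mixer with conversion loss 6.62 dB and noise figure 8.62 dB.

Convert to linear (a loss of L dB is a gain of −L dB): F_i = 10^(NF_i/10), G_i = 10^(G_i,dB/10)
  Stage 1: F_1 = 10^(1.28/10) = 1.343, G_1 = 10^(16.0/10) = 39.81
  Stage 2: F_2 = 10^(3.03/10) = 2.009, G_2 = 10^(17.0/10) = 50.12
  Stage 3: F_3 = 10^(8.62/10) = 7.278, G_3 = 10^(−6.62/10) = 0.2178
Friis cascade:
  F = 1.343 + (2.009 − 1)/39.81 + (7.278 − 1)/1995 = 1.371
NF = 10 log₁₀(1.371) = 1.37 dB

1.37 dB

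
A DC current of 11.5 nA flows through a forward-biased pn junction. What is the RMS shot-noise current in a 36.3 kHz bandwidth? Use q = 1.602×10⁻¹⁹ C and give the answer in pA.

11.6 pA

I_n = √(2qI·B)
2qI·B = 2 × 1.602×10⁻¹⁹ × 1.15×10⁻⁸ × 3.63×10⁴ = 1.34×10⁻²² A²
I_n = √(1.34×10⁻²²) = 1.16×10⁻¹¹ A = 11.6 pA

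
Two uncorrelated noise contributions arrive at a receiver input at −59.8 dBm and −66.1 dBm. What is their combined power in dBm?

−58.9 dBm

Convert to linear, add, convert back:
P₁ = 1.05×10⁻⁹ W, P₂ = 2.45×10⁻¹⁰ W
P_tot = 1.29×10⁻⁹ W → 10 log₁₀(P_tot / 10⁻³) = −58.9 dBm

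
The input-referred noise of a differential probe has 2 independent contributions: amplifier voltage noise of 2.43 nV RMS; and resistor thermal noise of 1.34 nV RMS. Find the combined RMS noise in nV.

2.77 nV

Uncorrelated sources add in power (mean-square): V_tot = √(ΣV_i²)
V_tot = √[(2.43×10⁻⁹)² + (1.34×10⁻⁹)²] = 2.77×10⁻⁹ V = 2.77 nV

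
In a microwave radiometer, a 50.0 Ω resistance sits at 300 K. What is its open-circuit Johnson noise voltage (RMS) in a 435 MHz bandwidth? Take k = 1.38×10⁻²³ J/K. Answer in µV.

19.0 µV

V_n = √(4kTRB)
4kTRB = 4 × 1.38×10⁻²³ × 300 × 5.00×10¹ × 4.35×10⁸ = 3.60×10⁻¹⁰ V²
V_n = √(3.60×10⁻¹⁰) = 1.90×10⁻⁵ V = 19.0 µV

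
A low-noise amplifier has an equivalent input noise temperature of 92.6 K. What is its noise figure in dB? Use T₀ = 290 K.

1.20 dB

F = 1 + T_e/T₀ = 1 + 92.6/290 = 1.31931
NF = 10 log₁₀(1.31931) = 1.20 dB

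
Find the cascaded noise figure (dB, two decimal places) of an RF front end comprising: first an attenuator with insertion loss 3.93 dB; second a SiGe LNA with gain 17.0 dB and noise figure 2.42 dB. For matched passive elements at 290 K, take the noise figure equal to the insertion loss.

6.35 dB

Convert to linear (a loss of L dB is a gain of −L dB): F_i = 10^(NF_i/10), G_i = 10^(G_i,dB/10)
  Stage 1: F_1 = 10^(3.93/10) = 2.472, G_1 = 10^(−3.93/10) = 0.4046
  Stage 2: F_2 = 10^(2.42/10) = 1.746, G_2 = 10^(17.0/10) = 50.12
Friis cascade:
  F = 2.472 + (1.746 − 1)/0.4046 = 4.315
NF = 10 log₁₀(4.315) = 6.35 dB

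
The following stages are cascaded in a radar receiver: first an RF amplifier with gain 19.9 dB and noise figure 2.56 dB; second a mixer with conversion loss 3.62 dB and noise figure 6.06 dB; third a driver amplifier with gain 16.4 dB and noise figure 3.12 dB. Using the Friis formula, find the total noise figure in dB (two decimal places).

2.69 dB

Convert to linear (a loss of L dB is a gain of −L dB): F_i = 10^(NF_i/10), G_i = 10^(G_i,dB/10)
  Stage 1: F_1 = 10^(2.56/10) = 1.803, G_1 = 10^(19.9/10) = 97.72
  Stage 2: F_2 = 10^(6.06/10) = 4.036, G_2 = 10^(−3.62/10) = 0.4345
  Stage 3: F_3 = 10^(3.12/10) = 2.051, G_3 = 10^(16.4/10) = 43.65
Friis cascade:
  F = 1.803 + (4.036 − 1)/97.72 + (2.051 − 1)/42.46 = 1.859
NF = 10 log₁₀(1.859) = 2.69 dB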